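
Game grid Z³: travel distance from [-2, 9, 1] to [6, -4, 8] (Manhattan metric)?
28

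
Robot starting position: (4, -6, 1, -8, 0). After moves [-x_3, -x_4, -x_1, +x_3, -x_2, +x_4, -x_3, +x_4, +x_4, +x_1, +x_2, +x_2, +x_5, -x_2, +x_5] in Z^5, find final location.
(4, -6, 0, -6, 2)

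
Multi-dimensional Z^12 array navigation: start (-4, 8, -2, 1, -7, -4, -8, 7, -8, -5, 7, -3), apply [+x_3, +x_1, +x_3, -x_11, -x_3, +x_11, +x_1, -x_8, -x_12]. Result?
(-2, 8, -1, 1, -7, -4, -8, 6, -8, -5, 7, -4)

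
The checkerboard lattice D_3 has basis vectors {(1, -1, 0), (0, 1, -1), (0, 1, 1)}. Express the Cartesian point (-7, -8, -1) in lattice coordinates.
-7b₁ - 7b₂ - 8b₃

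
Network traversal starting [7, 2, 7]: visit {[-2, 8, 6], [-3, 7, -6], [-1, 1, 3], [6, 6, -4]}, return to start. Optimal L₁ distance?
66
(one optimal route: (7, 2, 7) → (-1, 1, 3) → (-2, 8, 6) → (-3, 7, -6) → (6, 6, -4) → (7, 2, 7))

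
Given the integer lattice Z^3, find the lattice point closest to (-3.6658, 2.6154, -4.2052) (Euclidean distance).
(-4, 3, -4)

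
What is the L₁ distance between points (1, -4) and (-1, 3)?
9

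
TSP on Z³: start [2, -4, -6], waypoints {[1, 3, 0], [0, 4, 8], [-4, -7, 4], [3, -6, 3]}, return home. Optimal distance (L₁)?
64
(one optimal route: (2, -4, -6) → (1, 3, 0) → (0, 4, 8) → (-4, -7, 4) → (3, -6, 3) → (2, -4, -6))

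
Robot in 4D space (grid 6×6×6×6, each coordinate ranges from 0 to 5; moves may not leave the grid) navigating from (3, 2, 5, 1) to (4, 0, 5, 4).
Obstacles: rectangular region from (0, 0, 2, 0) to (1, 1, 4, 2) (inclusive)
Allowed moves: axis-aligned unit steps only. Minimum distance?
6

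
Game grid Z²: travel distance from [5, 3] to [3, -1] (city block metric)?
6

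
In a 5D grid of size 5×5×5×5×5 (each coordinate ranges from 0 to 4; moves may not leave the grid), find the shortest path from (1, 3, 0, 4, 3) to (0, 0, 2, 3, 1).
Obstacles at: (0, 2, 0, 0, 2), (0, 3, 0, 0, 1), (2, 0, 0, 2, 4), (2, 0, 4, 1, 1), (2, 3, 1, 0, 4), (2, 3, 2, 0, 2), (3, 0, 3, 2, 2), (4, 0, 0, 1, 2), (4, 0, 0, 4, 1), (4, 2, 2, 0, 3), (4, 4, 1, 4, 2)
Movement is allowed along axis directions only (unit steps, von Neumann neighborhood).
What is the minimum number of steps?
9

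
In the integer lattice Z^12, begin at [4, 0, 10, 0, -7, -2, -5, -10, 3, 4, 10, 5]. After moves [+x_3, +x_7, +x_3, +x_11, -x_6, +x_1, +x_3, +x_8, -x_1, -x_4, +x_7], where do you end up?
(4, 0, 13, -1, -7, -3, -3, -9, 3, 4, 11, 5)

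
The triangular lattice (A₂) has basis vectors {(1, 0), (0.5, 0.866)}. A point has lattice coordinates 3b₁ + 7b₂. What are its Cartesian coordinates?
(6.5, 6.062)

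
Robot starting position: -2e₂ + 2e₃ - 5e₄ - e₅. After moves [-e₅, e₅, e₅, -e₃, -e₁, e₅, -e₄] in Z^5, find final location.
(-1, -2, 1, -6, 1)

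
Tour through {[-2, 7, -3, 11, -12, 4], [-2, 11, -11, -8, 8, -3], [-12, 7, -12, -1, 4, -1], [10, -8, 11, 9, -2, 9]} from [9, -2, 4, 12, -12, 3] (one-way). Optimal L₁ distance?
171
(one optimal route: (9, -2, 4, 12, -12, 3) → (10, -8, 11, 9, -2, 9) → (-2, 7, -3, 11, -12, 4) → (-12, 7, -12, -1, 4, -1) → (-2, 11, -11, -8, 8, -3))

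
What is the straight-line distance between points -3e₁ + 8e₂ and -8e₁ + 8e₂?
5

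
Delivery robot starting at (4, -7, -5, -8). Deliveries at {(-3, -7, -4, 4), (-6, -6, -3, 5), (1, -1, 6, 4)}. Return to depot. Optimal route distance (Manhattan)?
80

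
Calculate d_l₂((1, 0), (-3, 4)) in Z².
5.65685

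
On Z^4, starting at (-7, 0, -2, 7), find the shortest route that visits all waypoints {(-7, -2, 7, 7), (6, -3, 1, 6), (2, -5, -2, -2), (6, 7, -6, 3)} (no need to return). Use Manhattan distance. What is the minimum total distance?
74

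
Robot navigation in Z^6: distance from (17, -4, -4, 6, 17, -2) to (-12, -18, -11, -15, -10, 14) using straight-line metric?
50.1199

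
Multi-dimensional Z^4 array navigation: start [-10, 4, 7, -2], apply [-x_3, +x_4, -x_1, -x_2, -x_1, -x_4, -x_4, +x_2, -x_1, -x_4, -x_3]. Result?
(-13, 4, 5, -4)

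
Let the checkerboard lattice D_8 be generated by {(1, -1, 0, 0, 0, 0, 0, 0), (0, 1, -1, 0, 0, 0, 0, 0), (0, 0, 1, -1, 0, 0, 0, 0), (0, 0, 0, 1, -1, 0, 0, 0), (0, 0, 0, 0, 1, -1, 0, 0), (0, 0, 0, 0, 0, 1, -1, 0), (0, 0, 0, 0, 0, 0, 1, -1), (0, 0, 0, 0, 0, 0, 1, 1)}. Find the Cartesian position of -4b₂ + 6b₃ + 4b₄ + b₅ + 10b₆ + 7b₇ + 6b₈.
(0, -4, 10, -2, -3, 9, 3, -1)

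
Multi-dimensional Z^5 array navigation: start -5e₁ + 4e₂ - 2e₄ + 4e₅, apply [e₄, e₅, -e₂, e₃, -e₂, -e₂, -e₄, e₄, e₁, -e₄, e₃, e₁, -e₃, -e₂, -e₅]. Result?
(-3, 0, 1, -2, 4)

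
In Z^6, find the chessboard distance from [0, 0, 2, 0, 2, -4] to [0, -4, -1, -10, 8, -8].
10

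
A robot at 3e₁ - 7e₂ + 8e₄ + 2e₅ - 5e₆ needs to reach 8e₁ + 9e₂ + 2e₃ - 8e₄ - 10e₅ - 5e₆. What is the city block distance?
51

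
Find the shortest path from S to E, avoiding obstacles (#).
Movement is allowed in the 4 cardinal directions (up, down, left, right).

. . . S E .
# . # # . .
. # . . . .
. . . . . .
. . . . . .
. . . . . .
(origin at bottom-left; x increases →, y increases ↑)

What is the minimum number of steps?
1
(one shortest path: (3, 5) → (4, 5))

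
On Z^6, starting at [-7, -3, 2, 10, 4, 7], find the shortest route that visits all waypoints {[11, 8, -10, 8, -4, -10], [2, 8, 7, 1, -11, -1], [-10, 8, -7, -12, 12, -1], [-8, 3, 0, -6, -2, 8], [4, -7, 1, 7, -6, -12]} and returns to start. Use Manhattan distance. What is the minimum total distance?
272
(one optimal route: (-7, -3, 2, 10, 4, 7) → (-8, 3, 0, -6, -2, 8) → (-10, 8, -7, -12, 12, -1) → (2, 8, 7, 1, -11, -1) → (11, 8, -10, 8, -4, -10) → (4, -7, 1, 7, -6, -12) → (-7, -3, 2, 10, 4, 7))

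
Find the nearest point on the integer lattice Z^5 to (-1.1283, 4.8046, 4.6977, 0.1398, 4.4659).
(-1, 5, 5, 0, 4)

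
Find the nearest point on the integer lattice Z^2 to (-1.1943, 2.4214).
(-1, 2)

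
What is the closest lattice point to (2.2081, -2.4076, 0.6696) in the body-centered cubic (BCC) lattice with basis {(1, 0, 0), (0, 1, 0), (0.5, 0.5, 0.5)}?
(2.5, -2.5, 0.5)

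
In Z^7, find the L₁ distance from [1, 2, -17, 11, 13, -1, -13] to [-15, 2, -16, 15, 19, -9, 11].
59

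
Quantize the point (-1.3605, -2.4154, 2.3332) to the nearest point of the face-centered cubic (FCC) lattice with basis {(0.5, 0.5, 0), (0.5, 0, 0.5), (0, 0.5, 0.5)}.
(-1.5, -2.5, 2)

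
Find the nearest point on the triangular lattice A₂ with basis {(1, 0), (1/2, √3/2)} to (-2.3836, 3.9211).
(-2.5, 4.33)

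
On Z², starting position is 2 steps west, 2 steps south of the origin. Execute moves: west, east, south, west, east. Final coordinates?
(-2, -3)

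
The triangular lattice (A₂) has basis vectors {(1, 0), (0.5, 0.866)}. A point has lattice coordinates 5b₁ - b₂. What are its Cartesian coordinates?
(4.5, -0.866)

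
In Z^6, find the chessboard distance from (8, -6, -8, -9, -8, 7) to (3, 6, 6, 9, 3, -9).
18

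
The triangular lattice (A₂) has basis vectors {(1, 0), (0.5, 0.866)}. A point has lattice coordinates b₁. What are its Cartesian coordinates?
(1, 0)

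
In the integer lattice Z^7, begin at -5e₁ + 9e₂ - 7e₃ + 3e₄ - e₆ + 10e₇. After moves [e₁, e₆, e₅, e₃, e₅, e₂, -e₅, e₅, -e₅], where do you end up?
(-4, 10, -6, 3, 1, 0, 10)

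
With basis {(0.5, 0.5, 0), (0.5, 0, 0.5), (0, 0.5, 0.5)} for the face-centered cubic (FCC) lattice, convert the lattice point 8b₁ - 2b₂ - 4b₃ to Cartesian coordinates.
(3, 2, -3)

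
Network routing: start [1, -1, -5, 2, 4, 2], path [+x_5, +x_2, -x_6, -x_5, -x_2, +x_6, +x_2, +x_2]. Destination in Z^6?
(1, 1, -5, 2, 4, 2)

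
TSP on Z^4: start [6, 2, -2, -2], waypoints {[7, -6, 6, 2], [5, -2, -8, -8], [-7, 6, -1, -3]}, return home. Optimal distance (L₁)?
102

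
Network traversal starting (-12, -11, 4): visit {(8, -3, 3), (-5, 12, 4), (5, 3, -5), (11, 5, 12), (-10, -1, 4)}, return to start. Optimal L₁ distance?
132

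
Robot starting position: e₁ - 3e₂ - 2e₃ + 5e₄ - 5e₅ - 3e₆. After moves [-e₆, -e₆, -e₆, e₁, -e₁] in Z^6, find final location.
(1, -3, -2, 5, -5, -6)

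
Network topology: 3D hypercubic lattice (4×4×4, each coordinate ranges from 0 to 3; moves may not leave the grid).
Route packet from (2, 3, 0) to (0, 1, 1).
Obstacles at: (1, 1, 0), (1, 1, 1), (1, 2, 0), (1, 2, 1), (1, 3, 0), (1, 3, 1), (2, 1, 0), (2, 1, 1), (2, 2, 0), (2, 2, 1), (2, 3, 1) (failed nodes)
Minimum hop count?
9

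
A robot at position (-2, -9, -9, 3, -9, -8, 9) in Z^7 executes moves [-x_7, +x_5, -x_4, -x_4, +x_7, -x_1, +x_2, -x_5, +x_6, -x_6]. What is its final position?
(-3, -8, -9, 1, -9, -8, 9)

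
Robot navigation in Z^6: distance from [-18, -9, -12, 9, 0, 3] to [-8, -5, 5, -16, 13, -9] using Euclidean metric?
36.647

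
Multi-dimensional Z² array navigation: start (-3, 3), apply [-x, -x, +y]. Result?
(-5, 4)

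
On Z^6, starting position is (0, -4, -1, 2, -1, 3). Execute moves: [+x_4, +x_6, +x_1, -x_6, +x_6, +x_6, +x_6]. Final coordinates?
(1, -4, -1, 3, -1, 6)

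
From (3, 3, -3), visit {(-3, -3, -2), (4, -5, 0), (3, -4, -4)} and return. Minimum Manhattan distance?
38
(one optimal route: (3, 3, -3) → (-3, -3, -2) → (4, -5, 0) → (3, -4, -4) → (3, 3, -3))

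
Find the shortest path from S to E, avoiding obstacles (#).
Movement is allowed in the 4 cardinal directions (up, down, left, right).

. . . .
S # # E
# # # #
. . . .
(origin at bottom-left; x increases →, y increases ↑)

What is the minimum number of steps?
5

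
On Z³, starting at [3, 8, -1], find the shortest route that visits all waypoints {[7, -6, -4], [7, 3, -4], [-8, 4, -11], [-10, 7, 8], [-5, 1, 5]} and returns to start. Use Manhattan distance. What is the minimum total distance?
112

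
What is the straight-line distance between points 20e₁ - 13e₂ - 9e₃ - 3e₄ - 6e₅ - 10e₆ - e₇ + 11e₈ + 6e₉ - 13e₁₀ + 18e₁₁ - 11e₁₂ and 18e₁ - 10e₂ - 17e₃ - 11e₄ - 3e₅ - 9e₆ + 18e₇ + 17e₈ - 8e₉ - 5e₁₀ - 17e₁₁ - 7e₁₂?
45.2659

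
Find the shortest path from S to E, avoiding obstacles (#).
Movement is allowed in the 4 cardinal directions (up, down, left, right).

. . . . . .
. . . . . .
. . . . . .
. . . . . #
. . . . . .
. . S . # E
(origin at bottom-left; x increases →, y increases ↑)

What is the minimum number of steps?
5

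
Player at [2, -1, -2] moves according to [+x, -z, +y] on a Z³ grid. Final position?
(3, 0, -3)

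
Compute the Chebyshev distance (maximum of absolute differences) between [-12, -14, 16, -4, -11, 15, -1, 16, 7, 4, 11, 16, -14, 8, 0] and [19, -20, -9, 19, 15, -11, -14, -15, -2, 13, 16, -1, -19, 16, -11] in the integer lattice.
31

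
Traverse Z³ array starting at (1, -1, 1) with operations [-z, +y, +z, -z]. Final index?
(1, 0, 0)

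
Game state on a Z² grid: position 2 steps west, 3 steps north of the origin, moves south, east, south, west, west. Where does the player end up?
(-3, 1)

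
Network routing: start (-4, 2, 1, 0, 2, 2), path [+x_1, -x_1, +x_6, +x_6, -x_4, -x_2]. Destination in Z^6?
(-4, 1, 1, -1, 2, 4)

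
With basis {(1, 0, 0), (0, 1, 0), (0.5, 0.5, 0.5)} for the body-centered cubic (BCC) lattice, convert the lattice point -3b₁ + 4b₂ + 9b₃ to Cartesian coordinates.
(1.5, 8.5, 4.5)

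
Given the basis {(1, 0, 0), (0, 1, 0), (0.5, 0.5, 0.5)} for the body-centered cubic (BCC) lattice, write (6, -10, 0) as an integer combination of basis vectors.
6b₁ - 10b₂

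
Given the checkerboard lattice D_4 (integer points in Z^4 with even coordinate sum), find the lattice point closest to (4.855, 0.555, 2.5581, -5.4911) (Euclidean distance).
(5, 1, 3, -5)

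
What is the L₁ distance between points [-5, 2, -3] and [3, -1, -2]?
12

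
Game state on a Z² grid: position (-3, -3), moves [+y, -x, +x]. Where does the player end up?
(-3, -2)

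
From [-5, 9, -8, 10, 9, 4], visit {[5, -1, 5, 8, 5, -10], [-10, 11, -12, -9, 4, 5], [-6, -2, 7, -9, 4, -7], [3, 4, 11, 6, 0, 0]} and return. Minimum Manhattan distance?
198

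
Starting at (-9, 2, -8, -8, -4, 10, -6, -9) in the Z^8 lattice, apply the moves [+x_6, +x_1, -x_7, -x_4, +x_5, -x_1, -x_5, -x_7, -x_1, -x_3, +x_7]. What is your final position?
(-10, 2, -9, -9, -4, 11, -7, -9)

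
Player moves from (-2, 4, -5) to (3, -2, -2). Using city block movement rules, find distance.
14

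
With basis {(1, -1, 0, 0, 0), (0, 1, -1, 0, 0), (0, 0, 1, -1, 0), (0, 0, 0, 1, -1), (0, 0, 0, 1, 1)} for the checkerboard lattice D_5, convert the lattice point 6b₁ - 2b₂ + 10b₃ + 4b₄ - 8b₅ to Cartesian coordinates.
(6, -8, 12, -14, -12)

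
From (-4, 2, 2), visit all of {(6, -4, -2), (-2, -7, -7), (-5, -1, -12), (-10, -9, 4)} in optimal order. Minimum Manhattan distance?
75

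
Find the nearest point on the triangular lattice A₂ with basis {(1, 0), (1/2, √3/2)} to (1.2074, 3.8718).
(1, 3.464)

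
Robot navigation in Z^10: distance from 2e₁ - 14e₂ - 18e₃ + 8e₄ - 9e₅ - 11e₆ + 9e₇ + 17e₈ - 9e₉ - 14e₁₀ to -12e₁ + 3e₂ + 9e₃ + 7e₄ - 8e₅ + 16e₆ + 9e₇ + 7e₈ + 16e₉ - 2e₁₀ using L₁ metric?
134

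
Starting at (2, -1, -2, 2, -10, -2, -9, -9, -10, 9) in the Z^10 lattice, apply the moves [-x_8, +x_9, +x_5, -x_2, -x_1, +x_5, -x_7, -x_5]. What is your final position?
(1, -2, -2, 2, -9, -2, -10, -10, -9, 9)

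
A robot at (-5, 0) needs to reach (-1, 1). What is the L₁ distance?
5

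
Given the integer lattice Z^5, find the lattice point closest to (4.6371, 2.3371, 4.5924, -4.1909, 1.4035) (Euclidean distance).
(5, 2, 5, -4, 1)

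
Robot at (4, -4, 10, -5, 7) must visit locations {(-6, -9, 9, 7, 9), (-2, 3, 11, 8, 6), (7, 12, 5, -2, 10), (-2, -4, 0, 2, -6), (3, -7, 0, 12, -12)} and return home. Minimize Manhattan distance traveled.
196
(one optimal route: (4, -4, 10, -5, 7) → (7, 12, 5, -2, 10) → (-2, 3, 11, 8, 6) → (-6, -9, 9, 7, 9) → (3, -7, 0, 12, -12) → (-2, -4, 0, 2, -6) → (4, -4, 10, -5, 7))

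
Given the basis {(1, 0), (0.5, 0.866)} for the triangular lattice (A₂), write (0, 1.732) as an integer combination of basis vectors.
-b₁ + 2b₂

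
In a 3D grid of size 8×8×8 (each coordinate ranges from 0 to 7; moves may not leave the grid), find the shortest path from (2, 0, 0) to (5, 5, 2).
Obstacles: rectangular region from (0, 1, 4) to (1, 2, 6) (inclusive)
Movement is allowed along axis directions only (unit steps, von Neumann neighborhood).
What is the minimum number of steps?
10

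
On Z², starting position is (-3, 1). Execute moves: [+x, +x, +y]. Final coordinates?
(-1, 2)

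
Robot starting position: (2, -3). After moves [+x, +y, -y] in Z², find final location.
(3, -3)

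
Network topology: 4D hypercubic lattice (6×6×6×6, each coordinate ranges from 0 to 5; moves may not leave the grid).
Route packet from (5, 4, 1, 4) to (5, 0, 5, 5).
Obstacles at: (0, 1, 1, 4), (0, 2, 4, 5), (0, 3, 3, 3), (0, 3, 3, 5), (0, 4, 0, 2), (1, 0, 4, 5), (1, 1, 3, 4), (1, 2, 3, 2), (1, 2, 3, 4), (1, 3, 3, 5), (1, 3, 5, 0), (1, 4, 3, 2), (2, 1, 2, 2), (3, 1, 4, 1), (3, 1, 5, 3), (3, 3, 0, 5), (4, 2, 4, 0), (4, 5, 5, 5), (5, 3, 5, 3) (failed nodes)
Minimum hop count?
9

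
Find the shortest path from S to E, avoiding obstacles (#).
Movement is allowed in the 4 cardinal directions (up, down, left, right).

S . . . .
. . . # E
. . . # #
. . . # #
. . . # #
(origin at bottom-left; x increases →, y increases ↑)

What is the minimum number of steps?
5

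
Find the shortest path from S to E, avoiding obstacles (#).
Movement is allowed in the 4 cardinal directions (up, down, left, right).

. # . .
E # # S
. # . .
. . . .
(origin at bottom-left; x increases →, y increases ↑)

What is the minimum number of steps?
7
(one shortest path: (3, 2) → (3, 1) → (2, 1) → (2, 0) → (1, 0) → (0, 0) → (0, 1) → (0, 2))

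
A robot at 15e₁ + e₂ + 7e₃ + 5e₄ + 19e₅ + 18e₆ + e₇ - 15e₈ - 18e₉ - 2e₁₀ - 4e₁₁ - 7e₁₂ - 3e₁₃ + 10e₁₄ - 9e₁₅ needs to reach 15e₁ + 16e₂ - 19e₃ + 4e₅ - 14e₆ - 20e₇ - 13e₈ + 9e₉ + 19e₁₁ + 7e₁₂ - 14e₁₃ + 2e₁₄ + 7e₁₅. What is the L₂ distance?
67.2235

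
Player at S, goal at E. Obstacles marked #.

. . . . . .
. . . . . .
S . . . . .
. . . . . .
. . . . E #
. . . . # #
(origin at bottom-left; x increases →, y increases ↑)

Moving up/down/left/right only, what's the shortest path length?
6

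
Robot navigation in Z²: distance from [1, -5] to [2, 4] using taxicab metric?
10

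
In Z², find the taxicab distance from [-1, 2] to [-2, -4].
7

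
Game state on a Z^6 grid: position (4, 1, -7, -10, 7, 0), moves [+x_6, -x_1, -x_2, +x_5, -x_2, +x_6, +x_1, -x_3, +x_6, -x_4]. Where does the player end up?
(4, -1, -8, -11, 8, 3)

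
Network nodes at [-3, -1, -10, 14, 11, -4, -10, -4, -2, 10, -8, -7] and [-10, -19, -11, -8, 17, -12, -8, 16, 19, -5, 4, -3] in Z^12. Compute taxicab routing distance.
136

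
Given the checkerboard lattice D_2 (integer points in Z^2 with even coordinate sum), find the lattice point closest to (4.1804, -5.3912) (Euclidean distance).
(4, -6)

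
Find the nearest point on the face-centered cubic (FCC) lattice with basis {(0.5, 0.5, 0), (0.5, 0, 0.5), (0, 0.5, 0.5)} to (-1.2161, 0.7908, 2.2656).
(-1, 1, 2)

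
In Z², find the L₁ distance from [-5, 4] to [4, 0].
13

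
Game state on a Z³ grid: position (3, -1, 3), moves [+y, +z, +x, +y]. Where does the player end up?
(4, 1, 4)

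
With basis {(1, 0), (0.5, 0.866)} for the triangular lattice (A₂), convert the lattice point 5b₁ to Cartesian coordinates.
(5, 0)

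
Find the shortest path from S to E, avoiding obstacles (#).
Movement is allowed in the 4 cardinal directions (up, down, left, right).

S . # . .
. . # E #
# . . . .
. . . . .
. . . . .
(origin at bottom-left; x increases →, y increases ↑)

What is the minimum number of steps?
6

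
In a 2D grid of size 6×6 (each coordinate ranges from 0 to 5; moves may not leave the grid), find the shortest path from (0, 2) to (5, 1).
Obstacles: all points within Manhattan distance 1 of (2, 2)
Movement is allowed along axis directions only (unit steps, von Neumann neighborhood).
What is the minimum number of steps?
8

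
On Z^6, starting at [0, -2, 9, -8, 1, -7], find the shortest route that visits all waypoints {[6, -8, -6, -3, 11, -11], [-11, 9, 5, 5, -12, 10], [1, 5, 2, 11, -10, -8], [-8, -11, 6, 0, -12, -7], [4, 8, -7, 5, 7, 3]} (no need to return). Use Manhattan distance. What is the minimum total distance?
226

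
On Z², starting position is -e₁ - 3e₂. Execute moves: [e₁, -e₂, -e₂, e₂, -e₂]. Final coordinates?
(0, -5)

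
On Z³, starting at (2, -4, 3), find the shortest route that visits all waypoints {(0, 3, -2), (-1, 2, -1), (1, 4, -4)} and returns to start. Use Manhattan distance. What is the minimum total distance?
36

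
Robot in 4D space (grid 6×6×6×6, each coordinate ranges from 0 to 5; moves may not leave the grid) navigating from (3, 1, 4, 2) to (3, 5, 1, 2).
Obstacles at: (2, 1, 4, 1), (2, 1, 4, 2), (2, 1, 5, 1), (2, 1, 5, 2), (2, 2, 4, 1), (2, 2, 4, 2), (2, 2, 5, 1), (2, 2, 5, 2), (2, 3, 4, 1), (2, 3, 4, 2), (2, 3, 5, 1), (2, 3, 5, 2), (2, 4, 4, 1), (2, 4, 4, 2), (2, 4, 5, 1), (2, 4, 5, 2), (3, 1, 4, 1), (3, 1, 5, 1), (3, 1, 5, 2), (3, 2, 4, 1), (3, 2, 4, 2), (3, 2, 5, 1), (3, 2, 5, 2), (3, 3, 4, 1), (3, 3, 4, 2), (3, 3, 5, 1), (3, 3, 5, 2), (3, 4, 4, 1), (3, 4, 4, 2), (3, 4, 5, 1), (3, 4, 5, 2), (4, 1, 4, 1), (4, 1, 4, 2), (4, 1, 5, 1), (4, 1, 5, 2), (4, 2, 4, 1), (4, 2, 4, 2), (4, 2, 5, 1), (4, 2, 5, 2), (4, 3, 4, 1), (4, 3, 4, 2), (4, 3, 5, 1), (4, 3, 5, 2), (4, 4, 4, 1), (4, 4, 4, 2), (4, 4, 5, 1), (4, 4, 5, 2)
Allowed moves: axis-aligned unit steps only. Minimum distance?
7
(one shortest path: (3, 1, 4, 2) → (3, 1, 3, 2) → (3, 2, 3, 2) → (3, 3, 3, 2) → (3, 4, 3, 2) → (3, 5, 3, 2) → (3, 5, 2, 2) → (3, 5, 1, 2))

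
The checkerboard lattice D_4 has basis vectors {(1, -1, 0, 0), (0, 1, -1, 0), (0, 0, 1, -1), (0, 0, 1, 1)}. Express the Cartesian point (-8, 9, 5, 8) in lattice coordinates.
-8b₁ + b₂ - b₃ + 7b₄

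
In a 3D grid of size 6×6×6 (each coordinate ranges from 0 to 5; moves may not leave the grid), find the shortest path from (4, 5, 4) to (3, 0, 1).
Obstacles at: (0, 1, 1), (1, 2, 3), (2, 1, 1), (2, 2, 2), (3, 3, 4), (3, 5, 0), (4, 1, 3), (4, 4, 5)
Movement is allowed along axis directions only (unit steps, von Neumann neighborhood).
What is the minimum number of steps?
9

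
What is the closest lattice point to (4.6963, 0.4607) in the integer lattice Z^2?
(5, 0)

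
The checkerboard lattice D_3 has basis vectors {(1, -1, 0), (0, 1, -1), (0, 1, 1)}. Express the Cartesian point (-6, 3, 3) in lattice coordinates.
-6b₁ - 3b₂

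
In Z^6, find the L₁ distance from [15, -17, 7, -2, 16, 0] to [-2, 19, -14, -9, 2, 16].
111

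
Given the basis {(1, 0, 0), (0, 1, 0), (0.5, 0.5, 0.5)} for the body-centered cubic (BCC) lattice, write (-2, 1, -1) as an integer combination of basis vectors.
-b₁ + 2b₂ - 2b₃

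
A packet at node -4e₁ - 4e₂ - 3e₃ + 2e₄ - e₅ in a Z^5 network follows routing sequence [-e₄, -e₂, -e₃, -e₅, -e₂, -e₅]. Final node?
(-4, -6, -4, 1, -3)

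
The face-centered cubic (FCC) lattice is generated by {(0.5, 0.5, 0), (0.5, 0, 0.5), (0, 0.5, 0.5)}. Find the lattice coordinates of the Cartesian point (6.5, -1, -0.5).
6b₁ + 7b₂ - 8b₃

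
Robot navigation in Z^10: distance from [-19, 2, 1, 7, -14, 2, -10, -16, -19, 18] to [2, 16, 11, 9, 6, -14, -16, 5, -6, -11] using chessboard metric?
29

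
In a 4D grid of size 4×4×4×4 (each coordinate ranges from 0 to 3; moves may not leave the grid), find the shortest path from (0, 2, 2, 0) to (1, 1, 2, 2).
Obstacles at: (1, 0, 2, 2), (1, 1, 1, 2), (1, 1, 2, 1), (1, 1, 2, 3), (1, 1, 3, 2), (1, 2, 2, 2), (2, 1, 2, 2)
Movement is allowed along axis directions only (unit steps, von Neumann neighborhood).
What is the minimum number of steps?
4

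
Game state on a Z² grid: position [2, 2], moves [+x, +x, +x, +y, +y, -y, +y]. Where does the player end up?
(5, 4)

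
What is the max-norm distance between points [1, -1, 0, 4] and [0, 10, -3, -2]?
11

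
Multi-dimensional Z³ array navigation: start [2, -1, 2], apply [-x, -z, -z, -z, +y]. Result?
(1, 0, -1)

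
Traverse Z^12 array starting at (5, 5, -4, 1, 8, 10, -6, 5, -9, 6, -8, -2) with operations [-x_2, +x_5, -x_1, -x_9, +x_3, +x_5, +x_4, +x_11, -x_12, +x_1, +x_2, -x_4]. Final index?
(5, 5, -3, 1, 10, 10, -6, 5, -10, 6, -7, -3)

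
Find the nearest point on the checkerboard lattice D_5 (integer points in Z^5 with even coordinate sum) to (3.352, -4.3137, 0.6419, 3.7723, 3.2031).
(3, -4, 0, 4, 3)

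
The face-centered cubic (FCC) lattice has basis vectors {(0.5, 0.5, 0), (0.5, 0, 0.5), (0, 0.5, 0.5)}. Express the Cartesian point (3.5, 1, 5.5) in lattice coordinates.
-b₁ + 8b₂ + 3b₃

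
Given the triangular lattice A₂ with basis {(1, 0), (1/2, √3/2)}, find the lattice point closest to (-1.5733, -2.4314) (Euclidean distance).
(-1.5, -2.598)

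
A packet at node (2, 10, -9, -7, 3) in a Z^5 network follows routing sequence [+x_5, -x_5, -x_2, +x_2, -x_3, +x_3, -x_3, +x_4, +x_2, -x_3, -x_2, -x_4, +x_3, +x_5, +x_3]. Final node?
(2, 10, -9, -7, 4)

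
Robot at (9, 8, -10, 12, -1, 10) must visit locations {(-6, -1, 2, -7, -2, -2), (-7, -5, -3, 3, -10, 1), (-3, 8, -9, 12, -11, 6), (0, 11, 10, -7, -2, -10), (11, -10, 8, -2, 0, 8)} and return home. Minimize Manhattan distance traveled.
244
(one optimal route: (9, 8, -10, 12, -1, 10) → (-3, 8, -9, 12, -11, 6) → (-7, -5, -3, 3, -10, 1) → (-6, -1, 2, -7, -2, -2) → (0, 11, 10, -7, -2, -10) → (11, -10, 8, -2, 0, 8) → (9, 8, -10, 12, -1, 10))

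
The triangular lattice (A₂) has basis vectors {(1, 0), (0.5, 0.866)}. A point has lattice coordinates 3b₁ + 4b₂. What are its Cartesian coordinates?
(5, 3.464)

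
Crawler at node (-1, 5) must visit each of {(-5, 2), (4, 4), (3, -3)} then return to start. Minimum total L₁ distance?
34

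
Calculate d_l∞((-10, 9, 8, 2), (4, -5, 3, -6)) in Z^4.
14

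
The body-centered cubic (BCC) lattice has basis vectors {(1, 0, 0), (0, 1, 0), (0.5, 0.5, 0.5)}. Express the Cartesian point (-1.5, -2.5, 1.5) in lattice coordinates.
-3b₁ - 4b₂ + 3b₃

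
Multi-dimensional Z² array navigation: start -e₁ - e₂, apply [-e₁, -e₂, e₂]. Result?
(-2, -1)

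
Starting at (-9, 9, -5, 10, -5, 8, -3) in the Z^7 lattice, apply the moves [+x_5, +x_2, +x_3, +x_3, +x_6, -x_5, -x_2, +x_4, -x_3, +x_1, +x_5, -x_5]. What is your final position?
(-8, 9, -4, 11, -5, 9, -3)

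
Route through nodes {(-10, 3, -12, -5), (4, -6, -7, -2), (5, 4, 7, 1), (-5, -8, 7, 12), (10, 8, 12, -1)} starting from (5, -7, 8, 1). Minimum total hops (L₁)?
143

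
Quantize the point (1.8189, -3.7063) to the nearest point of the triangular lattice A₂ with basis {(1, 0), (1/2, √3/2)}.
(2, -3.464)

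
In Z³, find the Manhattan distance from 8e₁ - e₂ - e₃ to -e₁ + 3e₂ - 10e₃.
22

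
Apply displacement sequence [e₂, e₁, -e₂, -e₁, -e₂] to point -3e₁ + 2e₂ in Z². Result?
(-3, 1)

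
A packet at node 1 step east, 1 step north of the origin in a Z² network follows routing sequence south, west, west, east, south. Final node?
(0, -1)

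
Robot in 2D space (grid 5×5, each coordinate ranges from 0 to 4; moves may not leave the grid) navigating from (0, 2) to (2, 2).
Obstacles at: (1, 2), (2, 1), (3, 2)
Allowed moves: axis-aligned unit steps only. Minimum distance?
4
(one shortest path: (0, 2) → (0, 3) → (1, 3) → (2, 3) → (2, 2))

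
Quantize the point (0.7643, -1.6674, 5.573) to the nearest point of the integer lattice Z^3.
(1, -2, 6)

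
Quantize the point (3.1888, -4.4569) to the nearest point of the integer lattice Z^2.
(3, -4)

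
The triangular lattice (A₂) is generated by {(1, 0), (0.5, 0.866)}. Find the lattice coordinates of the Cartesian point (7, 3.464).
5b₁ + 4b₂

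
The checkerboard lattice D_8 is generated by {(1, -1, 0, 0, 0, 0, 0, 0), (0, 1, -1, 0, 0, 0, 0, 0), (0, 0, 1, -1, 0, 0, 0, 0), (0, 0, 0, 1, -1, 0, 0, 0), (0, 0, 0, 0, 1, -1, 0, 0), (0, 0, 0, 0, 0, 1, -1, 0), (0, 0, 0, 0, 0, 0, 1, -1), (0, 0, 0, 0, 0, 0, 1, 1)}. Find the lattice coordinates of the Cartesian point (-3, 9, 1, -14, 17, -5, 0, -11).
-3b₁ + 6b₂ + 7b₃ - 7b₄ + 10b₅ + 5b₆ + 8b₇ - 3b₈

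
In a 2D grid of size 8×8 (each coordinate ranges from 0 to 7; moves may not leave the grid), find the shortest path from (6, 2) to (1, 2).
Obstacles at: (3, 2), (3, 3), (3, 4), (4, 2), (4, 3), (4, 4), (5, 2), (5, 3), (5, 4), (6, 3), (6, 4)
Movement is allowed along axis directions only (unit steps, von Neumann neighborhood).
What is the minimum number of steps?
7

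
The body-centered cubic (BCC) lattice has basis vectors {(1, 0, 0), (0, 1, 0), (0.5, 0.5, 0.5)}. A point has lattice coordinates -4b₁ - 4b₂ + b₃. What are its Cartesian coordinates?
(-3.5, -3.5, 0.5)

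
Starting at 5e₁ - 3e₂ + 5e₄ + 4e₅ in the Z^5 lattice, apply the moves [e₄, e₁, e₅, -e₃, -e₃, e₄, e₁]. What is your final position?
(7, -3, -2, 7, 5)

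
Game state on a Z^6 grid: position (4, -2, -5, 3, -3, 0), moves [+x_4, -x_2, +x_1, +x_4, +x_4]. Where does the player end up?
(5, -3, -5, 6, -3, 0)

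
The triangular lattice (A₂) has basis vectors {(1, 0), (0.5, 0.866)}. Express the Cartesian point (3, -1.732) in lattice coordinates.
4b₁ - 2b₂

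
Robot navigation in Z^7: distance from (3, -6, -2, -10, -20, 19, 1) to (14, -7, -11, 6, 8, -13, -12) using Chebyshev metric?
32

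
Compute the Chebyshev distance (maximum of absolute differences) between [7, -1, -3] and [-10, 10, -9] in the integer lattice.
17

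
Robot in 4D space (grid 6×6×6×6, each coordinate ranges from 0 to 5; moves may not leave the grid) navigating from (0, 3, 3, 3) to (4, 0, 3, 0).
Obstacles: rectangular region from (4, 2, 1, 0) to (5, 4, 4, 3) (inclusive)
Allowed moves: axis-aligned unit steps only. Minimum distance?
10
(one shortest path: (0, 3, 3, 3) → (1, 3, 3, 3) → (2, 3, 3, 3) → (3, 3, 3, 3) → (3, 2, 3, 3) → (3, 1, 3, 3) → (4, 1, 3, 3) → (4, 0, 3, 3) → (4, 0, 3, 2) → (4, 0, 3, 1) → (4, 0, 3, 0))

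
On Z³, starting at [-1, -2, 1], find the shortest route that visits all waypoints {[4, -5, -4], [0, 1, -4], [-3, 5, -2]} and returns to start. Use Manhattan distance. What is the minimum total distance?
44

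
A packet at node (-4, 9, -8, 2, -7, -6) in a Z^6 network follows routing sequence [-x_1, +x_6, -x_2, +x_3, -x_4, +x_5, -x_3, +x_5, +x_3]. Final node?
(-5, 8, -7, 1, -5, -5)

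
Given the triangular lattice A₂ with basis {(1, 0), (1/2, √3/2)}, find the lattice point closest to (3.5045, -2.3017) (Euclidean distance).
(3.5, -2.598)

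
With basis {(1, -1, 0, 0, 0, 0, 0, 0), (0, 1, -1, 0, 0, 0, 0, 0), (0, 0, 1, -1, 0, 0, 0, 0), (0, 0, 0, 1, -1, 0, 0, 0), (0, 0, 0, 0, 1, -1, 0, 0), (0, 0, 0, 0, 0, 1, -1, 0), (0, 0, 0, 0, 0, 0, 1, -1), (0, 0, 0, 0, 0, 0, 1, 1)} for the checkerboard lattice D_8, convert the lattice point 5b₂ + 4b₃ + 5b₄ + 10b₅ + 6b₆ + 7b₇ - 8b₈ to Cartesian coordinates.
(0, 5, -1, 1, 5, -4, -7, -15)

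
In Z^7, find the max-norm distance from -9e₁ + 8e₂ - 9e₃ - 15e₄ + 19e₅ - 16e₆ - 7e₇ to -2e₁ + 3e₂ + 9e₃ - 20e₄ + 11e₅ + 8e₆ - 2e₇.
24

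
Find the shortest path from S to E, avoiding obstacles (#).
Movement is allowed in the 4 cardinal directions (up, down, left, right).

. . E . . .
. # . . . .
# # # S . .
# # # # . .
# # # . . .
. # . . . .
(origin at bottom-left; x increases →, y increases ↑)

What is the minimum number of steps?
3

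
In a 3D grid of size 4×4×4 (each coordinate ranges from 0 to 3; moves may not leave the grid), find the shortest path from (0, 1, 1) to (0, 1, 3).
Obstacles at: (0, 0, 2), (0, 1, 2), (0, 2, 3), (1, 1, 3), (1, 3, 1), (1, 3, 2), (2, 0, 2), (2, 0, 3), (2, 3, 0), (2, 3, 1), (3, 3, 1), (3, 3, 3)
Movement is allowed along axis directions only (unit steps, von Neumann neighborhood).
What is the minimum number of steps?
6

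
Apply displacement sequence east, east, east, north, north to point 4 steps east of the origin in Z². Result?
(7, 2)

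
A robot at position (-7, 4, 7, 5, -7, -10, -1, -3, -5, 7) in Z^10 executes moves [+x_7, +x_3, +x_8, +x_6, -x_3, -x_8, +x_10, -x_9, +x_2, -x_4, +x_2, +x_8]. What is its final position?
(-7, 6, 7, 4, -7, -9, 0, -2, -6, 8)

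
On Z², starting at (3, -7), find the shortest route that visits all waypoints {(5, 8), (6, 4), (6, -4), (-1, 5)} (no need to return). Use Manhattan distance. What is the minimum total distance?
28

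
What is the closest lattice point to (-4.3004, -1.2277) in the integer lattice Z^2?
(-4, -1)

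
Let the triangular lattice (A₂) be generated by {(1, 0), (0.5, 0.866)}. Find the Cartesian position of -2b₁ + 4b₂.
(0, 3.464)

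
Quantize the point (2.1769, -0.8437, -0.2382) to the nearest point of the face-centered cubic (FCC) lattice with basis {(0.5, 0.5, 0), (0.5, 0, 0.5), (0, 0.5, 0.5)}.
(2, -1, 0)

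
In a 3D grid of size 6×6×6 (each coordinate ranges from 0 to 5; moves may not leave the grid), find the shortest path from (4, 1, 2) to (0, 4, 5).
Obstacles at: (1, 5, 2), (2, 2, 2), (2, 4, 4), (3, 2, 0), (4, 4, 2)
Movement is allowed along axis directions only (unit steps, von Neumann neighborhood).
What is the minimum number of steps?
10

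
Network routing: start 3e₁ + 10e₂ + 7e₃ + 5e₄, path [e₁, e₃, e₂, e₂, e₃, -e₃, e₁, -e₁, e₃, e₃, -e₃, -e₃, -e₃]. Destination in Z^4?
(4, 12, 7, 5)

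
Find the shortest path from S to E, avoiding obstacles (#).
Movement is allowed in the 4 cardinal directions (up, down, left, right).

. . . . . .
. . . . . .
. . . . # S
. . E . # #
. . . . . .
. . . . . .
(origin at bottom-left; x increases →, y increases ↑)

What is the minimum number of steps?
6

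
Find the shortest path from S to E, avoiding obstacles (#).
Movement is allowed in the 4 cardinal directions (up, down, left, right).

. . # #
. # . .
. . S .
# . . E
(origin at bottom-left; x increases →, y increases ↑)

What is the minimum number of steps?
2
(one shortest path: (2, 1) → (3, 1) → (3, 0))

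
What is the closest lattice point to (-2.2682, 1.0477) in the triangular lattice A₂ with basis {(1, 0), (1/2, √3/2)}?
(-2.5, 0.866)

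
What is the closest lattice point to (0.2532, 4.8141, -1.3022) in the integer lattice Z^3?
(0, 5, -1)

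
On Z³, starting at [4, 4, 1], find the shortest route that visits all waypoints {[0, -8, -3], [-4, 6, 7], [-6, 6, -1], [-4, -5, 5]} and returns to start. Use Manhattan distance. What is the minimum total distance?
72
(one optimal route: (4, 4, 1) → (0, -8, -3) → (-4, -5, 5) → (-4, 6, 7) → (-6, 6, -1) → (4, 4, 1))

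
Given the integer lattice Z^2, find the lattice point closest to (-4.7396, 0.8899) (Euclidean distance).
(-5, 1)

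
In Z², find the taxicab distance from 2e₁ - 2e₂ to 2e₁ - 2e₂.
0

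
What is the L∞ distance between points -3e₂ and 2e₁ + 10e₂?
13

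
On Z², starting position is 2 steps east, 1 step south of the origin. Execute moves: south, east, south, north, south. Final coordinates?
(3, -3)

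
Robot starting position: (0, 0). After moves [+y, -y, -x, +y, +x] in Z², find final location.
(0, 1)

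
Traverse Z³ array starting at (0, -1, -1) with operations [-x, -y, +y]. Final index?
(-1, -1, -1)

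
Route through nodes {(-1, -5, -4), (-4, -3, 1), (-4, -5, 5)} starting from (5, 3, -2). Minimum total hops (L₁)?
32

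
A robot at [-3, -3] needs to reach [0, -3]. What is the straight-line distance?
3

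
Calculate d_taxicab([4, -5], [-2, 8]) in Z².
19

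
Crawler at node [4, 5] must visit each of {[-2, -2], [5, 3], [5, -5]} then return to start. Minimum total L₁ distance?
34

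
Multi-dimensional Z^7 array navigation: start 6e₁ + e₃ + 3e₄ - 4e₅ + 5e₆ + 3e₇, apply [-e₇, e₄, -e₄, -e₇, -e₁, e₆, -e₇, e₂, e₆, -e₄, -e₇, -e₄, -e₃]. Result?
(5, 1, 0, 1, -4, 7, -1)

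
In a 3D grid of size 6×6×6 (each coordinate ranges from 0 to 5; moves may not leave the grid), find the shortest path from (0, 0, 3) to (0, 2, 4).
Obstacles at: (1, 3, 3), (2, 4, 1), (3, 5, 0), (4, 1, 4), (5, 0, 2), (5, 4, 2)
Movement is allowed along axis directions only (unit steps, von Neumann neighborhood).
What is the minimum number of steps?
3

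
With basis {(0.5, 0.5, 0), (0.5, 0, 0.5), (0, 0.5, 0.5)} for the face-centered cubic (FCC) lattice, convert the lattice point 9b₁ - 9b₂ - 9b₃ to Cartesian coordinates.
(0, 0, -9)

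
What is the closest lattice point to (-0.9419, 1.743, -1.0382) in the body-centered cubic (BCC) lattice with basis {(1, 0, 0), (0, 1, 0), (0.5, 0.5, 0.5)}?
(-1, 2, -1)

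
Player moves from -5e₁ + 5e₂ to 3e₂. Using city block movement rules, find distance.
7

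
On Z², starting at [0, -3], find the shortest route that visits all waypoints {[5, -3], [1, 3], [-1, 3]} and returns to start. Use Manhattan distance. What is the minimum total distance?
24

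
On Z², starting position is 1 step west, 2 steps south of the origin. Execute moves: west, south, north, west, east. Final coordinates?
(-2, -2)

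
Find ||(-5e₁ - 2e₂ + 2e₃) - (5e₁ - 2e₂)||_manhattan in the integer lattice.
12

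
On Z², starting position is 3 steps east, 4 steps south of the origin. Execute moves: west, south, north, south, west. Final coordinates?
(1, -5)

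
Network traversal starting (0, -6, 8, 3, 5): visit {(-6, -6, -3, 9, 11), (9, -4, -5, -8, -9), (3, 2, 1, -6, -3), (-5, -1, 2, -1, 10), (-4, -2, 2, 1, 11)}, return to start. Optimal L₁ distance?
158
(one optimal route: (0, -6, 8, 3, 5) → (-6, -6, -3, 9, 11) → (-4, -2, 2, 1, 11) → (-5, -1, 2, -1, 10) → (3, 2, 1, -6, -3) → (9, -4, -5, -8, -9) → (0, -6, 8, 3, 5))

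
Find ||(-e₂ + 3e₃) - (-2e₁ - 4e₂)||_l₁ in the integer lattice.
8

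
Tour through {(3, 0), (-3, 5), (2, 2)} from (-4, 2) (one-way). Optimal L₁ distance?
15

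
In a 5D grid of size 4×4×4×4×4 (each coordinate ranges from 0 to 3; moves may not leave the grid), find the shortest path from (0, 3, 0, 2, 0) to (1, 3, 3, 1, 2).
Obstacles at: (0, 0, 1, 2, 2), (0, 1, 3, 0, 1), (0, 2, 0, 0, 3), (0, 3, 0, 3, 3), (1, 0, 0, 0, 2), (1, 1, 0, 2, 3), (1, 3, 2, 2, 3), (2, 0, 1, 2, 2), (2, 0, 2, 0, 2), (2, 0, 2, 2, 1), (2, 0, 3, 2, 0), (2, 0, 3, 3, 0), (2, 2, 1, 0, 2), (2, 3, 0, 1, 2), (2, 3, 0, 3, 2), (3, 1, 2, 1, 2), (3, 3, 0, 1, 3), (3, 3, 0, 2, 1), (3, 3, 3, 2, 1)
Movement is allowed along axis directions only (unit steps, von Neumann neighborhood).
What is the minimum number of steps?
7
(one shortest path: (0, 3, 0, 2, 0) → (1, 3, 0, 2, 0) → (1, 3, 1, 2, 0) → (1, 3, 2, 2, 0) → (1, 3, 3, 2, 0) → (1, 3, 3, 1, 0) → (1, 3, 3, 1, 1) → (1, 3, 3, 1, 2))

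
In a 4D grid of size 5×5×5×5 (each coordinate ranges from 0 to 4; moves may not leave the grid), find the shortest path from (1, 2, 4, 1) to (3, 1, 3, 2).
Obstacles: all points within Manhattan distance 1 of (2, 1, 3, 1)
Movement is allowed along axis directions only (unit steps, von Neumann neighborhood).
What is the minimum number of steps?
5
(one shortest path: (1, 2, 4, 1) → (2, 2, 4, 1) → (3, 2, 4, 1) → (3, 1, 4, 1) → (3, 1, 4, 2) → (3, 1, 3, 2))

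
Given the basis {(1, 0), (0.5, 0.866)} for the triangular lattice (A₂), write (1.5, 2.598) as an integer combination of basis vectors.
3b₂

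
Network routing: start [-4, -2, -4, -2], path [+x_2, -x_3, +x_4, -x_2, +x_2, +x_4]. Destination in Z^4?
(-4, -1, -5, 0)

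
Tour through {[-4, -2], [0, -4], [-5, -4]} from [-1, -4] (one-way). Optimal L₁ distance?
9
(one optimal route: (-1, -4) → (0, -4) → (-5, -4) → (-4, -2))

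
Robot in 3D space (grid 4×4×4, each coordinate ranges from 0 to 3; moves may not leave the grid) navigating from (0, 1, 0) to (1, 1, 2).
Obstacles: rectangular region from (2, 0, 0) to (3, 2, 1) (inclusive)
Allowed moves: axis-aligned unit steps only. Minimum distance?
3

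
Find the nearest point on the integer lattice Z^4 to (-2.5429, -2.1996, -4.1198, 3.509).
(-3, -2, -4, 4)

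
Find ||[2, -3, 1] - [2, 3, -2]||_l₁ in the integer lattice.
9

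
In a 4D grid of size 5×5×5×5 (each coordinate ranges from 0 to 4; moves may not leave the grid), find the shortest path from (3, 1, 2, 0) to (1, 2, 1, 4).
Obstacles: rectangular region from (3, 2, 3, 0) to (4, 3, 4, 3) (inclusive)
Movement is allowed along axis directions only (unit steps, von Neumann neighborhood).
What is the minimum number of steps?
8
(one shortest path: (3, 1, 2, 0) → (2, 1, 2, 0) → (1, 1, 2, 0) → (1, 2, 2, 0) → (1, 2, 1, 0) → (1, 2, 1, 1) → (1, 2, 1, 2) → (1, 2, 1, 3) → (1, 2, 1, 4))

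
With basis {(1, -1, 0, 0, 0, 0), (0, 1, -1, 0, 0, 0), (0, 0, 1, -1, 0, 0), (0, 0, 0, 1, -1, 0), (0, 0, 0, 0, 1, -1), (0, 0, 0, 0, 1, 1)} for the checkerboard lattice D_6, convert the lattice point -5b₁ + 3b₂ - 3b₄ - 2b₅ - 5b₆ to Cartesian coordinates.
(-5, 8, -3, -3, -4, -3)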